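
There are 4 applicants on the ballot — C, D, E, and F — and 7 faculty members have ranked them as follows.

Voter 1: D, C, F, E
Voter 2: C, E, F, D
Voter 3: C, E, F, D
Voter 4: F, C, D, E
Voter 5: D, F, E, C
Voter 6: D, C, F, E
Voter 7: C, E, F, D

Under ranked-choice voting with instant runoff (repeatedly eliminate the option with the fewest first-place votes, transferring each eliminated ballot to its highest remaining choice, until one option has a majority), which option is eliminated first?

Round 1: C 3, D 3, F 1, E 0. E has the fewest and is eliminated.
Round 2: C 3, D 3, F 1. F has the fewest and is eliminated.
Round 3: C 4, D 3. C has a majority.

E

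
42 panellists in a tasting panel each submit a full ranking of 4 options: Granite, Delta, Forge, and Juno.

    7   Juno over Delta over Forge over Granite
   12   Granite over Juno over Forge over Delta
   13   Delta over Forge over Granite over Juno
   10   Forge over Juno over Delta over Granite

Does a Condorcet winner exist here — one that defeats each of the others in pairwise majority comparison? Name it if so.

Head-to-head results (42 voters total):
Granite vs Delta: Delta wins 30–12.
Granite vs Forge: Forge wins 30–12.
Granite vs Juno: Granite wins 25–17.
Delta vs Forge: Forge wins 22–20.
Delta vs Juno: Juno wins 29–13.
Forge vs Juno: Forge wins 23–19.
Forge beats each rival — Granite (30–12), Delta (22–20), Juno (23–19) — so Forge is the Condorcet winner.

Forge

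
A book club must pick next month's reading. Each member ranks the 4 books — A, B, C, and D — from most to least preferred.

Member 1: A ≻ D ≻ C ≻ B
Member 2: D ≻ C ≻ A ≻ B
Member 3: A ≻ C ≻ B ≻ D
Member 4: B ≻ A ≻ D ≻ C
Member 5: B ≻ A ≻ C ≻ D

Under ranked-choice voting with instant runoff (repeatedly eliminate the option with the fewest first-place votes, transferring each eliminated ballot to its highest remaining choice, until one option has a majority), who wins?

Round 1: A 2, B 2, D 1, C 0. C has the fewest and is eliminated.
Round 2: A 2, B 2, D 1. D has the fewest and is eliminated.
Round 3: A 3, B 2. A has a majority.

A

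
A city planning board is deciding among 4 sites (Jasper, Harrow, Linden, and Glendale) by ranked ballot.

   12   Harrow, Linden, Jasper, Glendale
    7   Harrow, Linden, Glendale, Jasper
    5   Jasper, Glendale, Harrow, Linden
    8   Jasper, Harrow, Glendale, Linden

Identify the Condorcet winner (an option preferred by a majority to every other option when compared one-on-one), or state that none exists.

Harrow

Head-to-head results (32 voters total):
Jasper vs Harrow: Harrow wins 19–13.
Jasper vs Linden: Linden wins 19–13.
Jasper vs Glendale: Jasper wins 25–7.
Harrow vs Linden: Harrow wins 32–0.
Harrow vs Glendale: Harrow wins 27–5.
Linden vs Glendale: Linden wins 19–13.
Harrow beats each rival — Jasper (19–13), Linden (32–0), Glendale (27–5) — so Harrow is the Condorcet winner.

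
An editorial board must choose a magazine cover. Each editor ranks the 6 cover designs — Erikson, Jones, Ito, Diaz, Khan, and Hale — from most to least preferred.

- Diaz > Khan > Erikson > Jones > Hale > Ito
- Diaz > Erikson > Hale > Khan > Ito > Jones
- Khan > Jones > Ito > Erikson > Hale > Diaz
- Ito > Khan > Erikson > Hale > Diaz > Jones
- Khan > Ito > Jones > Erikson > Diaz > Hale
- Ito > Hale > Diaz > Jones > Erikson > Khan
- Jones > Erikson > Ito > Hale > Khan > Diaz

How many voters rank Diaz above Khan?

3

Ballots ranking Diaz above Khan: 3.
Ballots ranking Khan above Diaz: 4.
So 3 of 7 voters prefer Diaz to Khan.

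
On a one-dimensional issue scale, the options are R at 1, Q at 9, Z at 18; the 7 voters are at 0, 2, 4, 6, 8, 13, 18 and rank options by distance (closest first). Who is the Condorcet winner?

With single-peaked preferences on a line, the Condorcet winner is the candidate closest to the median voter.
The median voter (position 6) is closest to Q at 9.
Check: Q vs R — voters closer to Q: 4 of 7.

Q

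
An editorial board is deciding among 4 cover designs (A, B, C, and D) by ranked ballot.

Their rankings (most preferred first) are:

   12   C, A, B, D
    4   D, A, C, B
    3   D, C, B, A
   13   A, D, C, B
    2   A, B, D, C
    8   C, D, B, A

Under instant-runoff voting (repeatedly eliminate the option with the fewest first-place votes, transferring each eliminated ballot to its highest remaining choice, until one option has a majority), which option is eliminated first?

Round 1: C 20, A 15, D 7, B 0. B has the fewest and is eliminated.
Round 2: C 20, A 15, D 7. D has the fewest and is eliminated.
Round 3: C 23, A 19. C has a majority.

B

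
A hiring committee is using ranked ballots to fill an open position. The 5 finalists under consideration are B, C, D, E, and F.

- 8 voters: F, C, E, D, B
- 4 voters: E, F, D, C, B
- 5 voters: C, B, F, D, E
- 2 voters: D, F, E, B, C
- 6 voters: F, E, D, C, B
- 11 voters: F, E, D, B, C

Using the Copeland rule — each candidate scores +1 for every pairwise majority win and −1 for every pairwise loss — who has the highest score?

F

Pairwise results:
  B vs C: C wins 23–13.
  B vs D: D wins 31–5.
  B vs E: E wins 31–5.
  B vs F: F wins 31–5.
  C vs D: D wins 23–13.
  C vs E: E wins 23–13.
  C vs F: F wins 31–5.
  D vs E: E wins 29–7.
  D vs F: F wins 34–2.
  E vs F: F wins 32–4.
Copeland scores (wins − losses):
  B: 0 − 4 = -4
  C: 1 − 3 = -2
  D: 2 − 2 = 0
  E: 3 − 1 = 2
  F: 4 − 0 = 4
F has the best Copeland score.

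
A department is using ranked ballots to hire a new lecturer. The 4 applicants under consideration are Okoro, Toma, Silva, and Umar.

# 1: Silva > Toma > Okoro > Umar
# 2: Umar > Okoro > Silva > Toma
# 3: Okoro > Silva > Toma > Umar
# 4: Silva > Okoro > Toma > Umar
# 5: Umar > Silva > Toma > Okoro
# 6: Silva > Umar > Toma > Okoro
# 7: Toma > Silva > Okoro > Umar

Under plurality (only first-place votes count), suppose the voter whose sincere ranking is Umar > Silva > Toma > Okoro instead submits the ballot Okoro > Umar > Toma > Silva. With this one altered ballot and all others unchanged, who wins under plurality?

Silva

First-place totals with the altered ballot: Okoro 2, Toma 1, Silva 3, Umar 1.
The winner is unchanged: still Silva.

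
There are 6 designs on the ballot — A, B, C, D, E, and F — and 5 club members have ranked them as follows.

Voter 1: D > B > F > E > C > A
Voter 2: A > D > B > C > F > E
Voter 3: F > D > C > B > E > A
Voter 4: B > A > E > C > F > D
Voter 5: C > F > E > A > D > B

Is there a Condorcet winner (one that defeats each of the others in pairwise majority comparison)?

No

Head-to-head results (5 voters total):
A vs B: B wins 3–2.
A vs C: C wins 3–2.
A vs D: A wins 3–2.
A vs E: E wins 3–2.
A vs F: F wins 3–2.
B vs C: B wins 3–2.
B vs D: D wins 4–1.
B vs E: B wins 4–1.
B vs F: B wins 3–2.
C vs D: D wins 3–2.
C vs E: C wins 3–2.
C vs F: C wins 3–2.
D vs E: D wins 3–2.
D vs F: F wins 3–2.
E vs F: F wins 4–1.
No candidate beats all others: A beats D beats B beats A, a majority cycle.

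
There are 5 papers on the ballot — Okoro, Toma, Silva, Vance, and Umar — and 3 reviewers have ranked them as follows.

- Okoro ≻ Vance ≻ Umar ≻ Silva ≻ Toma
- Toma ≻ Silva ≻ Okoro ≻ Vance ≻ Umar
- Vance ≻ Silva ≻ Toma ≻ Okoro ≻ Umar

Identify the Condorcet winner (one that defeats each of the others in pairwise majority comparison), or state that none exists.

There is no Condorcet winner

Head-to-head results (3 voters total):
Okoro vs Toma: Toma wins 2–1.
Okoro vs Silva: Silva wins 2–1.
Okoro vs Vance: Okoro wins 2–1.
Okoro vs Umar: Okoro wins 3–0.
Toma vs Silva: Silva wins 2–1.
Toma vs Vance: Vance wins 2–1.
Toma vs Umar: Toma wins 2–1.
Silva vs Vance: Vance wins 2–1.
Silva vs Umar: Silva wins 2–1.
Vance vs Umar: Vance wins 3–0.
No candidate beats all others: Okoro beats Vance beats Toma beats Okoro, a majority cycle.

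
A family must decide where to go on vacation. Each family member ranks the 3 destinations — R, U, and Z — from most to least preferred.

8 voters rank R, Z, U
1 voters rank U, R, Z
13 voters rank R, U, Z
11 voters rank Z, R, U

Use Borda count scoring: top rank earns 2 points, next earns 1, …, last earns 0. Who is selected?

R

Borda scores:
  R: 8·2 + 1 + 13·2 + 11·1 = 54
  U: 8·0 + 2 + 13·1 + 11·0 = 15
  Z: 8·1 + 0 + 13·0 + 11·2 = 30
R has the highest total.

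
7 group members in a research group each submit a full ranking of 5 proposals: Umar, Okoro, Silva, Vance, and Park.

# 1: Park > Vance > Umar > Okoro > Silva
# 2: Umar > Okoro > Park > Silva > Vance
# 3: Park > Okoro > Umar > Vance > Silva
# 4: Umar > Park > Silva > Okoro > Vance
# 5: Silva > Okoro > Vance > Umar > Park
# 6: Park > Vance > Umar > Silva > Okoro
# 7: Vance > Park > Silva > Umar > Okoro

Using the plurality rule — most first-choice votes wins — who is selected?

First-place vote totals:
  Umar: 2
  Okoro: 0
  Silva: 1
  Vance: 1
  Park: 3
Park has the most first-place votes.

Park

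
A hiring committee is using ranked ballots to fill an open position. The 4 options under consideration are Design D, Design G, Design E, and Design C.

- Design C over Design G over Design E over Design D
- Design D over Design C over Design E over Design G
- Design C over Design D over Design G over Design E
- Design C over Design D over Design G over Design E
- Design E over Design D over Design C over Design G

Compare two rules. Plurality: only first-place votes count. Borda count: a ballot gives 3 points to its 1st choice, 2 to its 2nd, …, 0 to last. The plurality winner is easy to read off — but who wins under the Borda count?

Design C

Plurality first-place counts: Design D 1, Design G 0, Design E 1, Design C 3 → Design C.
Borda totals: Design D 9, Design G 4, Design E 5, Design C 12 → Design C.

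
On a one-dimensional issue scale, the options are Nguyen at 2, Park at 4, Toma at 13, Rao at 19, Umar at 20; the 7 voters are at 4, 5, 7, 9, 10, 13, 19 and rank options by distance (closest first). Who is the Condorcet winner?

With single-peaked preferences on a line, the Condorcet winner is the candidate closest to the median voter.
The median voter (position 9) is closest to Toma at 13.
Check: Toma vs Park — voters closer to Toma: 4 of 7.

Toma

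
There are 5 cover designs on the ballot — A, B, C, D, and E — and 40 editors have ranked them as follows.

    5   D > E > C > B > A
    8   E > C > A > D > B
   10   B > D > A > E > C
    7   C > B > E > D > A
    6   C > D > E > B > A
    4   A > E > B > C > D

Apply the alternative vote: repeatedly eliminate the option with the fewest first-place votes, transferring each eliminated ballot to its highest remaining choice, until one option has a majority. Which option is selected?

E

Round 1: C 13, B 10, E 8, D 5, A 4. A has the fewest and is eliminated.
Round 2: C 13, E 12, B 10, D 5. D has the fewest and is eliminated.
Round 3: E 17, C 13, B 10. B has the fewest and is eliminated.
Round 4: E 27, C 13. E has a majority.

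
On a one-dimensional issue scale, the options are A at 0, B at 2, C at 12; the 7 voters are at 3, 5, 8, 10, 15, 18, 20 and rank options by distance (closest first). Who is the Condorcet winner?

C

With single-peaked preferences on a line, the Condorcet winner is the candidate closest to the median voter.
The median voter (position 10) is closest to C at 12.
Check: C vs A — voters closer to C: 5 of 7.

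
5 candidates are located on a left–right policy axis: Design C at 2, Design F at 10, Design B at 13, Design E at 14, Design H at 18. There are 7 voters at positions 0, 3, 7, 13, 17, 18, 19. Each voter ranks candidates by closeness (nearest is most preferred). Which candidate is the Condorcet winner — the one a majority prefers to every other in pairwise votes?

With single-peaked preferences on a line, the Condorcet winner is the candidate closest to the median voter.
The median voter (position 13) is closest to Design B at 13.
Check: Design B vs Design C — voters closer to Design B: 4 of 7.

Design B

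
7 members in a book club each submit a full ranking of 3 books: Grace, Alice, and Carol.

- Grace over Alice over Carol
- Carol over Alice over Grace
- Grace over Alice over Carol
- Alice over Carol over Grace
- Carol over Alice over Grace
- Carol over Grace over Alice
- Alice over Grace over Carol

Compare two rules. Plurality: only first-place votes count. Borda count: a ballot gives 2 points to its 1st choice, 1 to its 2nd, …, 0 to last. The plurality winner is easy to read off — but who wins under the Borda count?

Plurality first-place counts: Grace 2, Alice 2, Carol 3 → Carol.
Borda totals: Grace 6, Alice 8, Carol 7 → Alice.

Alice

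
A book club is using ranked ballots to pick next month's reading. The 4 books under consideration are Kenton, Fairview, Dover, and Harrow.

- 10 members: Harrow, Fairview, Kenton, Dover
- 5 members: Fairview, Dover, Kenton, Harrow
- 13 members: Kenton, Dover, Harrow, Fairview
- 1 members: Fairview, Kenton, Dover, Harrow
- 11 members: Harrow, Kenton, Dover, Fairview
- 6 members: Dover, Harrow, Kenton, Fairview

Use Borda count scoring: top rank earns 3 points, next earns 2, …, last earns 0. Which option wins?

Harrow

Borda scores:
  Kenton: 10·1 + 5·1 + 13·3 + 2 + 11·2 + 6·1 = 84
  Fairview: 10·2 + 5·3 + 13·0 + 3 + 11·0 + 6·0 = 38
  Dover: 10·0 + 5·2 + 13·2 + 1 + 11·1 + 6·3 = 66
  Harrow: 10·3 + 5·0 + 13·1 + 0 + 11·3 + 6·2 = 88
Harrow has the highest total.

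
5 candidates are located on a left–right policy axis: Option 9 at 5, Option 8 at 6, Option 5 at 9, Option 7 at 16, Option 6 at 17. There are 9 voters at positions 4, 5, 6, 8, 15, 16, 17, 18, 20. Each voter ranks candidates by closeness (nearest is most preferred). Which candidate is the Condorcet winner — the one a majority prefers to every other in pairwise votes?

Option 7

With single-peaked preferences on a line, the Condorcet winner is the candidate closest to the median voter.
The median voter (position 15) is closest to Option 7 at 16.
Check: Option 7 vs Option 9 — voters closer to Option 7: 5 of 9.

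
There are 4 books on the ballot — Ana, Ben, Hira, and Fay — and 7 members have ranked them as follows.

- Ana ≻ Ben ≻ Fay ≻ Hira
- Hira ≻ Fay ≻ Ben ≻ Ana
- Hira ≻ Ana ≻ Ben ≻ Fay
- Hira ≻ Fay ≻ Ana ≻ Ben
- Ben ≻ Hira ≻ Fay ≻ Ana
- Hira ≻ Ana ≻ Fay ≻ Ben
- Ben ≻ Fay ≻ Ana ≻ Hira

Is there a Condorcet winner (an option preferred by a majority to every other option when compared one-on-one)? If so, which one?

Hira

Head-to-head results (7 voters total):
Ana vs Ben: Ana wins 4–3.
Ana vs Hira: Hira wins 5–2.
Ana vs Fay: Fay wins 4–3.
Ben vs Hira: Hira wins 4–3.
Ben vs Fay: Ben wins 4–3.
Hira vs Fay: Hira wins 5–2.
Hira beats each rival — Ana (5–2), Ben (4–3), Fay (5–2) — so Hira is the Condorcet winner.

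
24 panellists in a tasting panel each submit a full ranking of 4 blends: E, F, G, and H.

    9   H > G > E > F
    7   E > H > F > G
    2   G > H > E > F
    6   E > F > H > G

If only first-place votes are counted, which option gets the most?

First-place vote totals:
  E: 13
  F: 0
  G: 2
  H: 9
E has the most first-place votes.

E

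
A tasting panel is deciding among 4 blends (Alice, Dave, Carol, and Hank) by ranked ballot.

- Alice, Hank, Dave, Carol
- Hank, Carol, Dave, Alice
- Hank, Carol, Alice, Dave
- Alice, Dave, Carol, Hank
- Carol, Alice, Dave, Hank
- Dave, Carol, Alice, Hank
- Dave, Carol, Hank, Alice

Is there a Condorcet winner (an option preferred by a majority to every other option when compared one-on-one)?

Head-to-head results (7 voters total):
Alice vs Dave: Alice wins 4–3.
Alice vs Carol: Carol wins 5–2.
Alice vs Hank: Alice wins 4–3.
Dave vs Carol: Dave wins 4–3.
Dave vs Hank: Dave wins 4–3.
Carol vs Hank: Carol wins 4–3.
No candidate beats all others: Alice beats Dave beats Carol beats Alice, a majority cycle.

No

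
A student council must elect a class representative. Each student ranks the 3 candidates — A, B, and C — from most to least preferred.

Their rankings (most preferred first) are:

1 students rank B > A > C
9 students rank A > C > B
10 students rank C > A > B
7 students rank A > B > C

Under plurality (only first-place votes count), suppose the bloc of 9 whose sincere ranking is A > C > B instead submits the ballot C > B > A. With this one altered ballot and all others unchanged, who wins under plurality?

C

First-place totals with the altered ballot: A 7, B 1, C 19.
The switch changes the winner from A to C.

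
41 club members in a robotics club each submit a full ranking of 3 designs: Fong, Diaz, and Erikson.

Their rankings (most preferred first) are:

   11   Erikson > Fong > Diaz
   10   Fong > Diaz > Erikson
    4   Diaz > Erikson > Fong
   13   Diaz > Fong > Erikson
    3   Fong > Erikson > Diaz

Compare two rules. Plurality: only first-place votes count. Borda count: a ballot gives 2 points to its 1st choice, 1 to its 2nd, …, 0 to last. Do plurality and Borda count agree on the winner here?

No

Plurality first-place counts: Fong 13, Diaz 17, Erikson 11 → Diaz.
Borda totals: Fong 50, Diaz 44, Erikson 29 → Fong.
The two rules disagree: plurality picks Diaz, Borda picks Fong.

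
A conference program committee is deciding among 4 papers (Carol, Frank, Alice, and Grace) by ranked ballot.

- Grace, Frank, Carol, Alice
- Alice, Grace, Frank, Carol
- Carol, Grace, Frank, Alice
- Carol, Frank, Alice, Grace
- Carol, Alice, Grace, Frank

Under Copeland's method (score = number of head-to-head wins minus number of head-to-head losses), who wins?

Carol

Pairwise results:
  Carol vs Frank: Carol wins 3–2.
  Carol vs Alice: Carol wins 4–1.
  Carol vs Grace: Carol wins 3–2.
  Frank vs Alice: Frank wins 3–2.
  Frank vs Grace: Grace wins 4–1.
  Alice vs Grace: Alice wins 3–2.
Copeland scores (wins − losses):
  Carol: 3 − 0 = 3
  Frank: 1 − 2 = -1
  Alice: 1 − 2 = -1
  Grace: 1 − 2 = -1
Carol has the best Copeland score.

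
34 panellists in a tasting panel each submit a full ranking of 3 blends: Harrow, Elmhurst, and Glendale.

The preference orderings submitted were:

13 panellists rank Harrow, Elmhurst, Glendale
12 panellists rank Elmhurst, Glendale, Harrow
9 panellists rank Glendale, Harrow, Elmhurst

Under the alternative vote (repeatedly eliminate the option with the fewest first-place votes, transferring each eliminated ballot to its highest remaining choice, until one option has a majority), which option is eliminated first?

Round 1: Harrow 13, Elmhurst 12, Glendale 9. Glendale has the fewest and is eliminated.
Round 2: Harrow 22, Elmhurst 12. Harrow has a majority.

Glendale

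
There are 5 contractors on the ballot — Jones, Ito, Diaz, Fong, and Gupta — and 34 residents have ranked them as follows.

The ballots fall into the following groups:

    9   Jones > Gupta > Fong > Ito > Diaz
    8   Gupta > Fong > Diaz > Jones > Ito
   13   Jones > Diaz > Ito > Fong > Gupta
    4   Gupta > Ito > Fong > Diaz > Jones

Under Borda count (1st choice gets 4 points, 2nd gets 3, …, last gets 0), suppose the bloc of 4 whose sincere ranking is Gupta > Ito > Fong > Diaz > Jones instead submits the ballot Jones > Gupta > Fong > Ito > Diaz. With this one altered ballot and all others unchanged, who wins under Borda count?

Jones

Borda totals with the altered ballot: Jones 112, Ito 39, Diaz 55, Fong 63, Gupta 71.
The winner is unchanged: still Jones.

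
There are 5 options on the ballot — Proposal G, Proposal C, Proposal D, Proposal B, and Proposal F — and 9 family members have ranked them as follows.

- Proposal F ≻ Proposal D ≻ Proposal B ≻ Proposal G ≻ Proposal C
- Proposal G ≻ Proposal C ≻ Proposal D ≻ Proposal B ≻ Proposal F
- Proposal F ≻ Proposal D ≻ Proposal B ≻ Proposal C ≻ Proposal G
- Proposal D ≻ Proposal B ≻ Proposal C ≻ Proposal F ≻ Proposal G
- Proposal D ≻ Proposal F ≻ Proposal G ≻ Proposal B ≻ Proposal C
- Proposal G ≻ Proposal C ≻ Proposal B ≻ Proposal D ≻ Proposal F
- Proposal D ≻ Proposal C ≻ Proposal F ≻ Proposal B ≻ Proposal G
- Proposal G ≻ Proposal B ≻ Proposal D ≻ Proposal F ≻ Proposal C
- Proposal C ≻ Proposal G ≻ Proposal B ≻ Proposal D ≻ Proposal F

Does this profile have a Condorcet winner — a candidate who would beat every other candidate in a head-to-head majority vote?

Yes

Head-to-head results (9 voters total):
Proposal G vs Proposal C: Proposal G wins 5–4.
Proposal G vs Proposal D: Proposal D wins 5–4.
Proposal G vs Proposal B: Proposal G wins 5–4.
Proposal G vs Proposal F: Proposal F wins 5–4.
Proposal C vs Proposal D: Proposal D wins 6–3.
Proposal C vs Proposal B: Proposal B wins 5–4.
Proposal C vs Proposal F: Proposal C wins 5–4.
Proposal D vs Proposal B: Proposal D wins 6–3.
Proposal D vs Proposal F: Proposal D wins 7–2.
Proposal B vs Proposal F: Proposal B wins 5–4.
Proposal D beats each rival — Proposal G (5–4), Proposal C (6–3), Proposal B (6–3), Proposal F (7–2) — so Proposal D is the Condorcet winner.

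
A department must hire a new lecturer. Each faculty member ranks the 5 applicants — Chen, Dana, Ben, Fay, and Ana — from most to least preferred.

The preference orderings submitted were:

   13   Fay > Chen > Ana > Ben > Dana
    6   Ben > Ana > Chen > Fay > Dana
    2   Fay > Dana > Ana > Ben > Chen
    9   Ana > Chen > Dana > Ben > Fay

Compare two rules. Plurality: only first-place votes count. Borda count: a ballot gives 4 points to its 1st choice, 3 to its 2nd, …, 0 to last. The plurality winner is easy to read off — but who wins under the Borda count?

Plurality first-place counts: Chen 0, Dana 0, Ben 6, Fay 15, Ana 9 → Fay.
Borda totals: Chen 78, Dana 24, Ben 48, Fay 66, Ana 84 → Ana.

Ana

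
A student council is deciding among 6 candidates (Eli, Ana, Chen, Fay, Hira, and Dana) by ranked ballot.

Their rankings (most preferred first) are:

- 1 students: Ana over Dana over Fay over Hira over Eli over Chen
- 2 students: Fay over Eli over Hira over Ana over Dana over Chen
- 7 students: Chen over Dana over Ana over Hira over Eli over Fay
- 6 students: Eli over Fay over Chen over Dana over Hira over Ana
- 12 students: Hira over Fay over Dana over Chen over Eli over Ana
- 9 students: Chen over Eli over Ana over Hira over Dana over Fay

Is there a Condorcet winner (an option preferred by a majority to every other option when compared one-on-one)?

Head-to-head results (37 voters total):
Eli vs Ana: Eli wins 29–8.
Eli vs Chen: Chen wins 28–9.
Eli vs Fay: Eli wins 22–15.
Eli vs Hira: Hira wins 20–17.
Eli vs Dana: Dana wins 20–17.
Ana vs Chen: Chen wins 34–3.
Ana vs Fay: Fay wins 20–17.
Ana vs Hira: Hira wins 20–17.
Ana vs Dana: Dana wins 25–12.
Chen vs Fay: Fay wins 21–16.
Chen vs Hira: Chen wins 22–15.
Chen vs Dana: Chen wins 22–15.
Fay vs Hira: Hira wins 28–9.
Fay vs Dana: Fay wins 20–17.
Hira vs Dana: Hira wins 23–14.
No candidate beats all others: Eli beats Fay beats Chen beats Eli, a majority cycle.

No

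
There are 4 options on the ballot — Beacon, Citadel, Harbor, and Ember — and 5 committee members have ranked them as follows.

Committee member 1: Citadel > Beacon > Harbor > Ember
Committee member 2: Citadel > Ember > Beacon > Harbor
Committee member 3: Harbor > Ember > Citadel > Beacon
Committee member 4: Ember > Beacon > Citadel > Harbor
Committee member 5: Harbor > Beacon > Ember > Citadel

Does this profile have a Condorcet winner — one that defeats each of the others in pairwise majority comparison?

No

Head-to-head results (5 voters total):
Beacon vs Citadel: Citadel wins 3–2.
Beacon vs Harbor: Beacon wins 3–2.
Beacon vs Ember: Ember wins 3–2.
Citadel vs Harbor: Citadel wins 3–2.
Citadel vs Ember: Ember wins 3–2.
Harbor vs Ember: Harbor wins 3–2.
No candidate beats all others: Beacon beats Harbor beats Ember beats Beacon, a majority cycle.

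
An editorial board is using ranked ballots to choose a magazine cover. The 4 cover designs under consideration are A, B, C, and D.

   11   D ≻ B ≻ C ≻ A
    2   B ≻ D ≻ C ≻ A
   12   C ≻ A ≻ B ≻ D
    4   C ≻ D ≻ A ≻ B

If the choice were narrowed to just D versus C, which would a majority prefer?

C

Ballots ranking D above C: 11+2 = 13.
Ballots ranking C above D: 12+4 = 16.
C wins the head-to-head, 16–13.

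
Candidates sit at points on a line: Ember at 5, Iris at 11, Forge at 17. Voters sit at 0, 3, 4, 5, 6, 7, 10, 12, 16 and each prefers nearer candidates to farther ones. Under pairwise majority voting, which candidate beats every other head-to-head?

With single-peaked preferences on a line, the Condorcet winner is the candidate closest to the median voter.
The median voter (position 6) is closest to Ember at 5.
Check: Ember vs Iris — voters closer to Ember: 6 of 9.

Ember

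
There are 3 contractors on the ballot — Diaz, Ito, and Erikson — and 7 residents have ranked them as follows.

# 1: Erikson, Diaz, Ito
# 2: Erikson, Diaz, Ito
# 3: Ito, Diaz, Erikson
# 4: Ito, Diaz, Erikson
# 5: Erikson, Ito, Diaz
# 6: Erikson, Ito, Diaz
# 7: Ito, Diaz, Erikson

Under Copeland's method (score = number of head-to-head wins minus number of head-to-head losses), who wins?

Erikson

Pairwise results:
  Diaz vs Ito: Ito wins 5–2.
  Diaz vs Erikson: Erikson wins 4–3.
  Ito vs Erikson: Erikson wins 4–3.
Copeland scores (wins − losses):
  Diaz: 0 − 2 = -2
  Ito: 1 − 1 = 0
  Erikson: 2 − 0 = 2
Erikson has the best Copeland score.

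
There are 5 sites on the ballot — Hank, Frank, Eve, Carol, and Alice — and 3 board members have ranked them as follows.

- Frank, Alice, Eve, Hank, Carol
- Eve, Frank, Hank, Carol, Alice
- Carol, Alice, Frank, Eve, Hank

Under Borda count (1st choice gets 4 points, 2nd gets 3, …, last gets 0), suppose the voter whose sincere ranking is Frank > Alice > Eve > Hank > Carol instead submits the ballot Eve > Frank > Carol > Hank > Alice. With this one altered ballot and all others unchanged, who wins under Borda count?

Borda totals with the altered ballot: Hank 3, Frank 8, Eve 9, Carol 7, Alice 3.
The switch changes the winner from Frank to Eve.

Eve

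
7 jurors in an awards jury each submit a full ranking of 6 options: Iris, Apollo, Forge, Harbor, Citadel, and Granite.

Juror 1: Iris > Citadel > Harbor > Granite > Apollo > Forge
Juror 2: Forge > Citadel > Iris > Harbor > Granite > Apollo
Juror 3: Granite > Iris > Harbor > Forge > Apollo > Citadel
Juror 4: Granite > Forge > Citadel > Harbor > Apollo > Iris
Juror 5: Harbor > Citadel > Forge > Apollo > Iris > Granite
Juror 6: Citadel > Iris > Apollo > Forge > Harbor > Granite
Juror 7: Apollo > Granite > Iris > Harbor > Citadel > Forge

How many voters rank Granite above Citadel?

3

Ballots ranking Granite above Citadel: 3.
Ballots ranking Citadel above Granite: 4.
So 3 of 7 voters prefer Granite to Citadel.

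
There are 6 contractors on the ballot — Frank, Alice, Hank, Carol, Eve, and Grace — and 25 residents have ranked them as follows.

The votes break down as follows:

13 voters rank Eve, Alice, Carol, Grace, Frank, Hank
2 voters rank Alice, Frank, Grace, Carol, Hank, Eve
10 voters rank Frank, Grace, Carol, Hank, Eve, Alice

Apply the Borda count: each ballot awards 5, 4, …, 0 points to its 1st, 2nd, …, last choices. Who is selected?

Borda scores:
  Frank: 13·1 + 2·4 + 10·5 = 71
  Alice: 13·4 + 2·5 + 10·0 = 62
  Hank: 13·0 + 2·1 + 10·2 = 22
  Carol: 13·3 + 2·2 + 10·3 = 73
  Eve: 13·5 + 2·0 + 10·1 = 75
  Grace: 13·2 + 2·3 + 10·4 = 72
Eve has the highest total.

Eve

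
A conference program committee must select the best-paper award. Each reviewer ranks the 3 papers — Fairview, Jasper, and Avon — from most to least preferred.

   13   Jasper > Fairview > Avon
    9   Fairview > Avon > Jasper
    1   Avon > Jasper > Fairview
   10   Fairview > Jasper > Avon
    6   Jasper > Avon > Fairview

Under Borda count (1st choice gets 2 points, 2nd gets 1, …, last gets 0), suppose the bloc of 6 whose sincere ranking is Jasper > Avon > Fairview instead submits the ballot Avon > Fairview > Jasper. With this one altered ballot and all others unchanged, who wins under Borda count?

Fairview

Borda totals with the altered ballot: Fairview 57, Jasper 37, Avon 23.
The winner is unchanged: still Fairview.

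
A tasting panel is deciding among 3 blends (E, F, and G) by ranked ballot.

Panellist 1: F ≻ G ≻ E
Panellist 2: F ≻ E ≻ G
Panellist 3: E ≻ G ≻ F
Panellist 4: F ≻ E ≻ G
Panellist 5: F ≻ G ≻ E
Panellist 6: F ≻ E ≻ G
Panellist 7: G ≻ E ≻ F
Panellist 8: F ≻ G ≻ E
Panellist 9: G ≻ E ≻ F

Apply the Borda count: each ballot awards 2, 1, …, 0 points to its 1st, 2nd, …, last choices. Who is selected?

F

Borda scores:
  E: 0 + 1 + 2 + 1 + 0 + 1 + 1 + 0 + 1 = 7
  F: 2 + 2 + 0 + 2 + 2 + 2 + 0 + 2 + 0 = 12
  G: 1 + 0 + 1 + 0 + 1 + 0 + 2 + 1 + 2 = 8
F has the highest total.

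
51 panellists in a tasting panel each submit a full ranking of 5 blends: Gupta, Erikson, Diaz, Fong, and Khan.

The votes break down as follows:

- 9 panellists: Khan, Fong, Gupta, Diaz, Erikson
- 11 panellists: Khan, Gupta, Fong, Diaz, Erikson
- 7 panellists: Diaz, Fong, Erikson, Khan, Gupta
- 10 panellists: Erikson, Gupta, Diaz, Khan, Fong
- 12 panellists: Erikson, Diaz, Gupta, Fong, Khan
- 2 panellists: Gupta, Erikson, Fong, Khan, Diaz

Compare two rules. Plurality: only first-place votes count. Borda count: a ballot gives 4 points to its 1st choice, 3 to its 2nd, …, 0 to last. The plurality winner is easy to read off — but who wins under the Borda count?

Plurality first-place counts: Gupta 2, Erikson 22, Diaz 7, Fong 0, Khan 20 → Erikson.
Borda totals: Gupta 113, Erikson 108, Diaz 104, Fong 86, Khan 99 → Gupta.

Gupta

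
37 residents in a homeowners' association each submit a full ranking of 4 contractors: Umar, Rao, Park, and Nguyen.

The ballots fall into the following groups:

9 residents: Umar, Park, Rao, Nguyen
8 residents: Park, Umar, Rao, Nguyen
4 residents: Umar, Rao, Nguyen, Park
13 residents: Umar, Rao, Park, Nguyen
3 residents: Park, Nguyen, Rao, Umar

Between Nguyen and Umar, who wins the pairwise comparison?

Umar

Ballots ranking Nguyen above Umar: 3.
Ballots ranking Umar above Nguyen: 9+8+4+13 = 34.
Umar wins the head-to-head, 34–3.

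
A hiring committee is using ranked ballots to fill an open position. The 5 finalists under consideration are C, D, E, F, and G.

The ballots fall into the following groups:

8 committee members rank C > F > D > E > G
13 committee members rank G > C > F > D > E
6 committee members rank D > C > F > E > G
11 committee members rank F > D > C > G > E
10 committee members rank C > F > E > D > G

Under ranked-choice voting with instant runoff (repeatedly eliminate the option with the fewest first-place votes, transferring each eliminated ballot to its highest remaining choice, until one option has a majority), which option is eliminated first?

E

Round 1: C 18, G 13, F 11, D 6, E 0. E has the fewest and is eliminated.
Round 2: C 18, G 13, F 11, D 6. D has the fewest and is eliminated.
Round 3: C 24, G 13, F 11. F has the fewest and is eliminated.
Round 4: C 35, G 13. C has a majority.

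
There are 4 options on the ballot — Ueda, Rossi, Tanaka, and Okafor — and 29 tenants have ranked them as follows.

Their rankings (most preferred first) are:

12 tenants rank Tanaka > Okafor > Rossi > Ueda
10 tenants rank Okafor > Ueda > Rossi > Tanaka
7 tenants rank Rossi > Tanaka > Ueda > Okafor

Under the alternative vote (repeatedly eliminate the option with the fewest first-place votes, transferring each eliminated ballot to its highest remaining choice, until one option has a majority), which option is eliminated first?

Round 1: Tanaka 12, Okafor 10, Rossi 7, Ueda 0. Ueda has the fewest and is eliminated.
Round 2: Tanaka 12, Okafor 10, Rossi 7. Rossi has the fewest and is eliminated.
Round 3: Tanaka 19, Okafor 10. Tanaka has a majority.

Ueda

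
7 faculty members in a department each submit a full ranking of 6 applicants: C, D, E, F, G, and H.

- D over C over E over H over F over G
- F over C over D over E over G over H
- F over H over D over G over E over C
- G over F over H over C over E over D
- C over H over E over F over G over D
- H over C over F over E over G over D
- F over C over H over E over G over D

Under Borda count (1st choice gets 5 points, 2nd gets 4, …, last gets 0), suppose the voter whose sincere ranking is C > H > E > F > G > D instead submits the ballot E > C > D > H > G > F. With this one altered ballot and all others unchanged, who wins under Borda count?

Borda totals with the altered ballot: C 22, D 14, E 16, F 23, G 11, H 19.
The winner is unchanged: still F.

F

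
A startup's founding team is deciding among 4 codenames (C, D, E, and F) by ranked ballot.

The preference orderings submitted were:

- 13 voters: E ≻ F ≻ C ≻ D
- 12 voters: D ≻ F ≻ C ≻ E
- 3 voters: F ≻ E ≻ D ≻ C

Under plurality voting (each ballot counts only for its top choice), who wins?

First-place vote totals:
  C: 0
  D: 12
  E: 13
  F: 3
E has the most first-place votes.

E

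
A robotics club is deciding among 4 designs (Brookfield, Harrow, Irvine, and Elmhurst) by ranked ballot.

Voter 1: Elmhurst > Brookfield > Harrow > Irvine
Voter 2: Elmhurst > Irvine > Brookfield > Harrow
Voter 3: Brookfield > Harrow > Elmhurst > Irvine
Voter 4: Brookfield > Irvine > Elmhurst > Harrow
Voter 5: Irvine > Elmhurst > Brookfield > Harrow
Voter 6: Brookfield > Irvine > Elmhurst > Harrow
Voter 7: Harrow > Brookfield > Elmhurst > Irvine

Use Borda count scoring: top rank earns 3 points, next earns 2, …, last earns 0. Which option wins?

Brookfield

Borda scores:
  Brookfield: 2 + 1 + 3 + 3 + 1 + 3 + 2 = 15
  Harrow: 1 + 0 + 2 + 0 + 0 + 0 + 3 = 6
  Irvine: 0 + 2 + 0 + 2 + 3 + 2 + 0 = 9
  Elmhurst: 3 + 3 + 1 + 1 + 2 + 1 + 1 = 12
Brookfield has the highest total.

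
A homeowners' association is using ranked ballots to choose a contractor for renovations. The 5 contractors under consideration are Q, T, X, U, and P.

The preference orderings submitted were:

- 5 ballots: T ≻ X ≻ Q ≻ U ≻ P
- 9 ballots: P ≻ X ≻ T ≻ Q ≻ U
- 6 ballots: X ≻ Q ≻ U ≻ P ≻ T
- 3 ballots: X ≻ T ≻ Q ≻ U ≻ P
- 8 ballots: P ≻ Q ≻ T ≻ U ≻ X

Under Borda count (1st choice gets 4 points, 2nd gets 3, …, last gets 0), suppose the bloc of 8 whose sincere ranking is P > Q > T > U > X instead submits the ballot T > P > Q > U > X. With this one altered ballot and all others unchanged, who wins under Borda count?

Borda totals with the altered ballot: Q 59, T 79, X 78, U 28, P 66.
The switch changes the winner from X to T.

T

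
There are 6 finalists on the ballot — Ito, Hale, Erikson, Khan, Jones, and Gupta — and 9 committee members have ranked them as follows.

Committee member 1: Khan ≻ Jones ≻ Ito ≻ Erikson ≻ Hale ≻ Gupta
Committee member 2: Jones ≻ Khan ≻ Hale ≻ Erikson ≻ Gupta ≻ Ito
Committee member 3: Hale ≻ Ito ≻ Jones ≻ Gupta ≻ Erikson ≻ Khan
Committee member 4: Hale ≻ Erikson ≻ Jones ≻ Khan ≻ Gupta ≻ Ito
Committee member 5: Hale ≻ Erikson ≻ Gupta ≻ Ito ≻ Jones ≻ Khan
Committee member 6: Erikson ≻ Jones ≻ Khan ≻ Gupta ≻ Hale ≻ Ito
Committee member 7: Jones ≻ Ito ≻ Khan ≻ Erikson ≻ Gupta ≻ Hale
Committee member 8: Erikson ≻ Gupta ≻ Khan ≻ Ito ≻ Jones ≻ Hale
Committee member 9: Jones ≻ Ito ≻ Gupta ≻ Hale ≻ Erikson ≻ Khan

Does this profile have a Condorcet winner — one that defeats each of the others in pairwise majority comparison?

Head-to-head results (9 voters total):
Ito vs Hale: Hale wins 5–4.
Ito vs Erikson: Erikson wins 5–4.
Ito vs Khan: Khan wins 5–4.
Ito vs Jones: Jones wins 6–3.
Ito vs Gupta: Gupta wins 5–4.
Hale vs Erikson: Hale wins 5–4.
Hale vs Khan: Khan wins 5–4.
Hale vs Jones: Jones wins 6–3.
Hale vs Gupta: Hale wins 5–4.
Erikson vs Khan: Erikson wins 6–3.
Erikson vs Jones: Jones wins 5–4.
Erikson vs Gupta: Erikson wins 7–2.
Khan vs Jones: Jones wins 7–2.
Khan vs Gupta: Khan wins 5–4.
Jones vs Gupta: Jones wins 7–2.
Jones beats each rival — Ito (6–3), Hale (6–3), Erikson (5–4), Khan (7–2), Gupta (7–2) — so Jones is the Condorcet winner.

Yes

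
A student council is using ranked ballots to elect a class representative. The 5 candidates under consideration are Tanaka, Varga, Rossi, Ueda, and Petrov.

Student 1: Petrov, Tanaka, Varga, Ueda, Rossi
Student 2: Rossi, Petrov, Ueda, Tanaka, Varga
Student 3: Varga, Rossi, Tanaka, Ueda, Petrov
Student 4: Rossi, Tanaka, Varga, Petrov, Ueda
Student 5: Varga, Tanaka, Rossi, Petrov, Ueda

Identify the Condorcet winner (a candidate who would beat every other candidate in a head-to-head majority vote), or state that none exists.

Head-to-head results (5 voters total):
Tanaka vs Varga: Tanaka wins 3–2.
Tanaka vs Rossi: Rossi wins 3–2.
Tanaka vs Ueda: Tanaka wins 4–1.
Tanaka vs Petrov: Tanaka wins 3–2.
Varga vs Rossi: Varga wins 3–2.
Varga vs Ueda: Varga wins 4–1.
Varga vs Petrov: Varga wins 3–2.
Rossi vs Ueda: Rossi wins 4–1.
Rossi vs Petrov: Rossi wins 4–1.
Ueda vs Petrov: Petrov wins 4–1.
No candidate beats all others: Tanaka beats Varga beats Rossi beats Tanaka, a majority cycle.

None — there is no Condorcet winner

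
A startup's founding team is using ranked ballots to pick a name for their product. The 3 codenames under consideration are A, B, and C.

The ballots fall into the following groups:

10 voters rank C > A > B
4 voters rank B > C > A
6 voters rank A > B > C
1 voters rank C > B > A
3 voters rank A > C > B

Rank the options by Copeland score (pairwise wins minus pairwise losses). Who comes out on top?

C

Pairwise results:
  A vs B: A wins 19–5.
  A vs C: C wins 15–9.
  B vs C: C wins 14–10.
Copeland scores (wins − losses):
  A: 1 − 1 = 0
  B: 0 − 2 = -2
  C: 2 − 0 = 2
C has the best Copeland score.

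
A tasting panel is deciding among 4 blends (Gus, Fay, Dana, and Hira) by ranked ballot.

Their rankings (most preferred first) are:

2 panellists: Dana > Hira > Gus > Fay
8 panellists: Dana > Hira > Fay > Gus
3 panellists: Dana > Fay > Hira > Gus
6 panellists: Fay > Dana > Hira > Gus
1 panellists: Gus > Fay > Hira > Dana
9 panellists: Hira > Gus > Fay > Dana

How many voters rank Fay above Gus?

Ballots ranking Fay above Gus: 8+3+6 = 17.
Ballots ranking Gus above Fay: 2+1+9 = 12.
So 17 of 29 voters prefer Fay to Gus.

17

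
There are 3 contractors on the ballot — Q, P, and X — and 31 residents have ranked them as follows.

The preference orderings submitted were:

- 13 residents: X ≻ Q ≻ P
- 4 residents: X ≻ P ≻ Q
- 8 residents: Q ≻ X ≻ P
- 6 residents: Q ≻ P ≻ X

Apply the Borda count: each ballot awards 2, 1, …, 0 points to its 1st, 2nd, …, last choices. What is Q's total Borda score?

Borda scores:
  Q: 13·1 + 4·0 + 8·2 + 6·2 = 41
  P: 13·0 + 4·1 + 8·0 + 6·1 = 10
  X: 13·2 + 4·2 + 8·1 + 6·0 = 42

41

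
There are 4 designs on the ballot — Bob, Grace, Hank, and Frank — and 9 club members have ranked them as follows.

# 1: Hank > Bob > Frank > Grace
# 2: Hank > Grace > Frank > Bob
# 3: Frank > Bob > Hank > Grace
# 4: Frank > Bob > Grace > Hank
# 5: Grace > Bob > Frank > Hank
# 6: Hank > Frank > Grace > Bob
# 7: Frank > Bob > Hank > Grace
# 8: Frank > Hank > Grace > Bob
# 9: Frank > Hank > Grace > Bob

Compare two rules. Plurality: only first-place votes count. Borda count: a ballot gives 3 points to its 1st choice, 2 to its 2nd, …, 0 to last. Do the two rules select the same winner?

Plurality first-place counts: Bob 0, Grace 1, Hank 3, Frank 5 → Frank.
Borda totals: Bob 10, Grace 9, Hank 15, Frank 20 → Frank.
The two rules agree on Frank.

Yes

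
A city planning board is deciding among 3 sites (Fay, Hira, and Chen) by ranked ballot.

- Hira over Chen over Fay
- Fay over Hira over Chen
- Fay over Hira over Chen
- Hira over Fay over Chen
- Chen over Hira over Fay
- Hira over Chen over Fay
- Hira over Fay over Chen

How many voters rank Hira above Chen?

6

Ballots ranking Hira above Chen: 6.
Ballots ranking Chen above Hira: 1.
So 6 of 7 voters prefer Hira to Chen.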